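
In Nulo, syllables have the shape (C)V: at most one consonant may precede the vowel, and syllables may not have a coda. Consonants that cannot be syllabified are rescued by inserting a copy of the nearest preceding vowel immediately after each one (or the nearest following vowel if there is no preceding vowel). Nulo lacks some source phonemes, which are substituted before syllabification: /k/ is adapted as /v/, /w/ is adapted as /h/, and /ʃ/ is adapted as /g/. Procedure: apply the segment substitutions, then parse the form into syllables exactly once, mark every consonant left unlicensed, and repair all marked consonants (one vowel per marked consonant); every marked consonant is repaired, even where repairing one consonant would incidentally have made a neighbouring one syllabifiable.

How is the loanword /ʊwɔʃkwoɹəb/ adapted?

Substitution: /w/ → /h/, /ʃ/ → /g/, /k/ → /v/, giving /ʊhɔgvhoɹəb/.
Syllabifying with onset maximization leaves /g/, /v/, /b/ stranded (no codas are permitted; onsets are limited to one consonant).
Each unlicensed consonant becomes the onset of a new syllable: /g/ → /gɔ/, /v/ → /vɔ/, /b/ → /bə/.

ʊhɔgɔvɔhoɹəbə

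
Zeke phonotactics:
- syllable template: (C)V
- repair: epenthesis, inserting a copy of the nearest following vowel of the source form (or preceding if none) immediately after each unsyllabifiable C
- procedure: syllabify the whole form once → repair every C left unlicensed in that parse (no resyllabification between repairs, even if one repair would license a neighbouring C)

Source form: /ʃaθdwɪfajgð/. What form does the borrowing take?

The consonants /θ/, /d/, /j/, /g/, /ð/ cannot be parsed into a legal (C)V syllable (no codas are permitted; onsets are limited to one consonant).
Each unlicensed consonant becomes the onset of a new syllable: /θ/ → /θɪ/, /d/ → /dɪ/, /j/ → /ja/, /g/ → /ga/, /ð/ → /ða/.

ʃaθɪdɪwɪfajagaða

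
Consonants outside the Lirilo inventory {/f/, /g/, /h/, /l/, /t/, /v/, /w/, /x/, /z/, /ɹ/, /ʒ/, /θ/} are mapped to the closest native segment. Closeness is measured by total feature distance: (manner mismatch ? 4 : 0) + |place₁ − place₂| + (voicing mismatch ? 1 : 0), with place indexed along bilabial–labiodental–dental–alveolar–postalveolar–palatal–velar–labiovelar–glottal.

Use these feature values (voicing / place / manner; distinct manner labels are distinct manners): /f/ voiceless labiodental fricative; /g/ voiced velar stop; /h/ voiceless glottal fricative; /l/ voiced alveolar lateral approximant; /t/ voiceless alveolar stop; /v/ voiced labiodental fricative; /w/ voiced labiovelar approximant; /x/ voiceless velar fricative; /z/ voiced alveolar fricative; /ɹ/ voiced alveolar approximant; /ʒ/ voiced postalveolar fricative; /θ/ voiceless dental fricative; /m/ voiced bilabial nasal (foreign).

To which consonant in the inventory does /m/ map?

/v/ is closest: manner differs (nasal→fricative, +4), place distance 1 (bilabial→labiodental), same voicing; total 5. Next closest is /f/ at distance 6.

v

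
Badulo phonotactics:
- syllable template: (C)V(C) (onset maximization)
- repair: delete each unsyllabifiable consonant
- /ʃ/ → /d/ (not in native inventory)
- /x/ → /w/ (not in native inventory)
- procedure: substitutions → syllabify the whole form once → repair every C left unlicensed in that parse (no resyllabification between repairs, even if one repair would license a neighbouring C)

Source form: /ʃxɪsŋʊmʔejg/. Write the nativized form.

wɪsŋʊmʔej

Substitution: /ʃ/ → /d/, /x/ → /w/, giving /dwɪsŋʊmʔejg/.
Syllabifying with onset maximization leaves /d/, /g/ stranded (at most one coda consonant is licensed; onsets are limited to one consonant).
Each unlicensed consonant is deleted: /d/, /g/.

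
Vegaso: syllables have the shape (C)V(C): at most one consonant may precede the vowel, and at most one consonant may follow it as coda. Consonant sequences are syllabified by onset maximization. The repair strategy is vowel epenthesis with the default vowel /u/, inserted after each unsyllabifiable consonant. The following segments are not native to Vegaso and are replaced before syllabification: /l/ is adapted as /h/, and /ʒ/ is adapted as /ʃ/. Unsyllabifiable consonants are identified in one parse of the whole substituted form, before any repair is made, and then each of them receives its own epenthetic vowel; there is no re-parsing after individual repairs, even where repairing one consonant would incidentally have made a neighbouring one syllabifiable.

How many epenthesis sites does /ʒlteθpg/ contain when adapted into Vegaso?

After substitution the input is /ʃhteθpg/.
The unsyllabifiable consonants are /ʃ/, /h/, /p/, /g/; each receives one epenthetic vowel.

4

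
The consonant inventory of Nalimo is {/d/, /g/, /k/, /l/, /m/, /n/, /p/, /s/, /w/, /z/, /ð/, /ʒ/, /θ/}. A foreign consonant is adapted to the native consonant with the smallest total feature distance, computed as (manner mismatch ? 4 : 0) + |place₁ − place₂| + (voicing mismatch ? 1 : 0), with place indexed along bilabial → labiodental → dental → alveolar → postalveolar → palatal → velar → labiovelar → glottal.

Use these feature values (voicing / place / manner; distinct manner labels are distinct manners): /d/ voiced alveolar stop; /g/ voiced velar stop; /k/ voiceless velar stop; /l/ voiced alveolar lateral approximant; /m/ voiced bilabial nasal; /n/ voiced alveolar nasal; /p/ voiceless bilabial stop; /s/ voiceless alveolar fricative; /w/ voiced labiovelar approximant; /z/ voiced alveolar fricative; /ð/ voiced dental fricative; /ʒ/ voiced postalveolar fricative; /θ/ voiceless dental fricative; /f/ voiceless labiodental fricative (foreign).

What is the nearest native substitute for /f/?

θ

/θ/ is closest: same manner (fricative), place distance 1 (labiodental→dental), same voicing; total 1. Next closest is /s/ at distance 2.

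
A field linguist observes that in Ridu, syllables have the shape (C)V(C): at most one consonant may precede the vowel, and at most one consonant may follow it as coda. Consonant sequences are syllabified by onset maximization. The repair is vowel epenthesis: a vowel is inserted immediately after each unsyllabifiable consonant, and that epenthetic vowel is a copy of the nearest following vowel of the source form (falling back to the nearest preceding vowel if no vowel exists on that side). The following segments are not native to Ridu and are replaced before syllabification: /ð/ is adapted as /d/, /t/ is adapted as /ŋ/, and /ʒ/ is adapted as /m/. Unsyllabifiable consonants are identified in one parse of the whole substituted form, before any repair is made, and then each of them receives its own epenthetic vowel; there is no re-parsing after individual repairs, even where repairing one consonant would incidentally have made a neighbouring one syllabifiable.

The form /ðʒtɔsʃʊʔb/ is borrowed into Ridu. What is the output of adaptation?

dɔmɔŋɔsʃʊʔbʊ

Substitution: /ð/ → /d/, /ʒ/ → /m/, /t/ → /ŋ/, giving /dmŋɔsʃʊʔb/.
Syllabifying with onset maximization leaves /d/, /m/, /b/ stranded (at most one coda consonant is licensed; onsets are limited to one consonant).
Each unlicensed consonant becomes the onset of a new syllable: /d/ → /dɔ/, /m/ → /mɔ/, /b/ → /bʊ/.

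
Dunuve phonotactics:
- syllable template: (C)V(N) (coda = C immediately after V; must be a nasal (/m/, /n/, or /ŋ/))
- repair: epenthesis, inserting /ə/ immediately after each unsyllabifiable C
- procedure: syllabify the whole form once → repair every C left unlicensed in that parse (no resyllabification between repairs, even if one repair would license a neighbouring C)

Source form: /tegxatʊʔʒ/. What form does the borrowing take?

tegəxatʊʔəʒə

The consonants /g/, /ʔ/, /ʒ/ cannot be parsed into a legal (C)V(N) syllable (only a nasal (/m/, /n/, or /ŋ/) is licensed in coda position; onsets are limited to one consonant).
Epenthesis after each stranded consonant: /g/ → /gə/, /ʔ/ → /ʔə/, /ʒ/ → /ʒə/.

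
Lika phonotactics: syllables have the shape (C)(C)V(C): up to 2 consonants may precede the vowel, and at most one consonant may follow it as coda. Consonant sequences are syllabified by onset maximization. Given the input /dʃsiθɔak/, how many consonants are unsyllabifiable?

Syllabifying with onset maximization leaves /d/ stranded (at most one coda consonant is licensed; onsets may contain at most 2 consonants).

1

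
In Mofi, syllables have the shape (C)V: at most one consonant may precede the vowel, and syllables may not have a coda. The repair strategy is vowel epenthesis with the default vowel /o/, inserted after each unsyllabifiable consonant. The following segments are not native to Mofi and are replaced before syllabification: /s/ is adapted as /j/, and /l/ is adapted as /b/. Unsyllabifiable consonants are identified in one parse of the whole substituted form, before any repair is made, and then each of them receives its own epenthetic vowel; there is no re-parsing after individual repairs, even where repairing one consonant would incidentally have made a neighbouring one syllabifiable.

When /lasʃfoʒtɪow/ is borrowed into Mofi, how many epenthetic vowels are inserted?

4

After substitution the input is /bajʃfoʒtɪow/.
The unsyllabifiable consonants are /j/, /ʃ/, /ʒ/, /w/; each receives one epenthetic vowel.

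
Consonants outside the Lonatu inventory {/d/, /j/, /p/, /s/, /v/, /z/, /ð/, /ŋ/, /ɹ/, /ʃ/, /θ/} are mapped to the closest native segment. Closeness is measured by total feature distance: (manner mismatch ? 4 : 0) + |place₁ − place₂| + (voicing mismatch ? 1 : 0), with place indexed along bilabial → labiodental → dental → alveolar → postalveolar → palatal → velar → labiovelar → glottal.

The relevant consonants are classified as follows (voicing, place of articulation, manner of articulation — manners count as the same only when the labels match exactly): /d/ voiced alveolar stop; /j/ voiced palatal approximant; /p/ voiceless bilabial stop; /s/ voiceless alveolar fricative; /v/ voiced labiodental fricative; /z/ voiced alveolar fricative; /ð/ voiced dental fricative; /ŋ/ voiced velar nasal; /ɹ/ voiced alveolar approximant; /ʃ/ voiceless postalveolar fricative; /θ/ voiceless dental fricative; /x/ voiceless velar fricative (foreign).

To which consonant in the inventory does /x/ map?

ʃ

/ʃ/ is closest: same manner (fricative), place distance 2 (velar→postalveolar), same voicing; total 2. Next closest is /s/ at distance 3.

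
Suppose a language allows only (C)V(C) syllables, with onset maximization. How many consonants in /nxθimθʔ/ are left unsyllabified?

The consonants /n/, /x/, /θ/, /ʔ/ cannot be parsed into a legal (C)V(C) syllable (at most one coda consonant is licensed; onsets are limited to one consonant).

4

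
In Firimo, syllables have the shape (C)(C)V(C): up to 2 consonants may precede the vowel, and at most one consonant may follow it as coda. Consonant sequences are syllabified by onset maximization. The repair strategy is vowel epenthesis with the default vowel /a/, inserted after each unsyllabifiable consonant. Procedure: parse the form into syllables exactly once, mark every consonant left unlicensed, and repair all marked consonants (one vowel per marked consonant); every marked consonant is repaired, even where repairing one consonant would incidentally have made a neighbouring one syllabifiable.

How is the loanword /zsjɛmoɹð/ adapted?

zasjɛmoɹða

Under (C)(C)V(C), the unsyllabifiable consonants are /z/, /ð/ (at most one coda consonant is licensed; onsets may contain at most 2 consonants).
Each unlicensed consonant becomes the onset of a new syllable: /z/ → /za/, /ð/ → /ða/.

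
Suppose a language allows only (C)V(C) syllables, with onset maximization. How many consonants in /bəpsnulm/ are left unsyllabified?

2

Under (C)V(C), the unsyllabifiable consonants are /s/, /m/ (at most one coda consonant is licensed; onsets are limited to one consonant).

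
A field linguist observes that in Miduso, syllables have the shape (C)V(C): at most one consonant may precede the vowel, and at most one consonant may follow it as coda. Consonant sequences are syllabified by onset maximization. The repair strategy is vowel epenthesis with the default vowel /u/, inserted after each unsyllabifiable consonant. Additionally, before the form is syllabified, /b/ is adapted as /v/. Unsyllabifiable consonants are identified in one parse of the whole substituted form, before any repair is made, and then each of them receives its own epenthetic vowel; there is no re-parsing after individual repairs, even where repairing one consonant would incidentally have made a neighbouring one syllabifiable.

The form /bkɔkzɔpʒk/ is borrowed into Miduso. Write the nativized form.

Substitution: /b/ → /v/, giving /vkɔkzɔpʒk/.
The consonants /v/, /ʒ/, /k/ cannot be parsed into a legal (C)V(C) syllable (at most one coda consonant is licensed; onsets are limited to one consonant).
Inserting the epenthetic vowel yields /v/ → /vu/, /ʒ/ → /ʒu/, /k/ → /ku/.

vukɔkzɔpʒuku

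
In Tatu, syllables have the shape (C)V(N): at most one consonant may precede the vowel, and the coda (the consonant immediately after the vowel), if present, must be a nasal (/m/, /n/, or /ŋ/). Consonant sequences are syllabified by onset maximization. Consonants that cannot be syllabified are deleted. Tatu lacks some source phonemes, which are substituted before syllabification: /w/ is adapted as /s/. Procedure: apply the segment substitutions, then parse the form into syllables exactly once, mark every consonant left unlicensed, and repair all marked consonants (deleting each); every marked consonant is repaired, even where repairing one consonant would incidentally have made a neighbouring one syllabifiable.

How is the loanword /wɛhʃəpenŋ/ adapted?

Substitution: /w/ → /s/, giving /sɛhʃəpenŋ/.
Syllabifying with onset maximization leaves /h/, /ŋ/ stranded (only a nasal (/m/, /n/, or /ŋ/) is licensed in coda position; onsets are limited to one consonant).
Deletion applies to /h/, /ŋ/.

sɛʃəpen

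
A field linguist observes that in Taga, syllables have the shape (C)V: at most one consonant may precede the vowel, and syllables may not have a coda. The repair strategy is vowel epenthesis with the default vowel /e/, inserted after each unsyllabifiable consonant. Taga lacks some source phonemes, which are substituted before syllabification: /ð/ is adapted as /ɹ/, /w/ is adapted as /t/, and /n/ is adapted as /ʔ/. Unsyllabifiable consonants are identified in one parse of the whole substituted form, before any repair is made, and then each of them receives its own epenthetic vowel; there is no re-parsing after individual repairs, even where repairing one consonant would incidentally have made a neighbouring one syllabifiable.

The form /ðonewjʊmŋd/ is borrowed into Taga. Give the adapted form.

Substitution: /ð/ → /ɹ/, /n/ → /ʔ/, /w/ → /t/, giving /ɹoʔetjʊmŋd/.
The consonants /t/, /m/, /ŋ/, /d/ cannot be parsed into a legal (C)V syllable (no codas are permitted; onsets are limited to one consonant).
Epenthesis after each stranded consonant: /t/ → /te/, /m/ → /me/, /ŋ/ → /ŋe/, /d/ → /de/.

ɹoʔetejʊmeŋede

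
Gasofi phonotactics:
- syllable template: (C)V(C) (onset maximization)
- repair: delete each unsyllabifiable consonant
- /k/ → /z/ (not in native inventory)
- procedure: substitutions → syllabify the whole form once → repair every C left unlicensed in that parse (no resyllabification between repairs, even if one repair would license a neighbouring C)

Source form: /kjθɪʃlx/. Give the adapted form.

θɪʃ

Substitution: /k/ → /z/, giving /zjθɪʃlx/.
Syllabifying with onset maximization leaves /z/, /j/, /l/, /x/ stranded (at most one coda consonant is licensed; onsets are limited to one consonant).
Each unlicensed consonant is deleted: /z/, /j/, /l/, /x/.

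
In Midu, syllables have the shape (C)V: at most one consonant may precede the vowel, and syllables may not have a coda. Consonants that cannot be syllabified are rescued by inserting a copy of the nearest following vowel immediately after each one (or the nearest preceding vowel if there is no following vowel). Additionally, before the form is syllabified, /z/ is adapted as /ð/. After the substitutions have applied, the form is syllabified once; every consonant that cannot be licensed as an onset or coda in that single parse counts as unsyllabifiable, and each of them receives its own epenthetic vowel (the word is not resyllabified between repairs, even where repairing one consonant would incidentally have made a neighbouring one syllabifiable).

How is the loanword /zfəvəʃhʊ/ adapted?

Substitution: /z/ → /ð/, giving /ðfəvəʃhʊ/.
Under (C)V, the unsyllabifiable consonants are /ð/, /ʃ/ (no codas are permitted; onsets are limited to one consonant).
Inserting the epenthetic vowel yields /ð/ → /ðə/, /ʃ/ → /ʃʊ/.

ðəfəvəʃʊhʊ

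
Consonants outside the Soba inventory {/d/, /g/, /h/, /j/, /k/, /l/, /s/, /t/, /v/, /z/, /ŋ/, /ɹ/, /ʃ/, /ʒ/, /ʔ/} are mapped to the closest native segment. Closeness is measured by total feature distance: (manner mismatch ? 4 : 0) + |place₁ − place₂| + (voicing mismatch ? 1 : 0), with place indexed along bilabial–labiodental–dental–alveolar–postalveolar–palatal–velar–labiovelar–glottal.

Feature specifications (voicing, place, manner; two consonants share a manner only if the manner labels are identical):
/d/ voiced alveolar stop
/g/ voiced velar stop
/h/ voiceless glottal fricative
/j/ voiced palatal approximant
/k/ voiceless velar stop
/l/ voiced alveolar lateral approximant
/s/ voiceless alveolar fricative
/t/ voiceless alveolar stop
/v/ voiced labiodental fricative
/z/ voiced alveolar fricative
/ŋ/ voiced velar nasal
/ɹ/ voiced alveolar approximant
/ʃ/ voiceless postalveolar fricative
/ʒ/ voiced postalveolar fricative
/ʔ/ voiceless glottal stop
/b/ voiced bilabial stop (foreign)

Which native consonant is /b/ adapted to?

/d/ is closest: same manner (stop), place distance 3 (bilabial→alveolar), same voicing; total 3. Next closest is /t/ at distance 4.

d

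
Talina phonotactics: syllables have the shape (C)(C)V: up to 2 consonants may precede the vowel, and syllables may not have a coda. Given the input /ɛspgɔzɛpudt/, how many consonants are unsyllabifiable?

3

Syllabifying with onset maximization leaves /s/, /d/, /t/ stranded (no codas are permitted; onsets may contain at most 2 consonants).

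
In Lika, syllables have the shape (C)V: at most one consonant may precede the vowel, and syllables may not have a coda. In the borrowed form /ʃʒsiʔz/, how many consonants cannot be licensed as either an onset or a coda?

Syllabifying with onset maximization leaves /ʃ/, /ʒ/, /ʔ/, /z/ stranded (no codas are permitted; onsets are limited to one consonant).

4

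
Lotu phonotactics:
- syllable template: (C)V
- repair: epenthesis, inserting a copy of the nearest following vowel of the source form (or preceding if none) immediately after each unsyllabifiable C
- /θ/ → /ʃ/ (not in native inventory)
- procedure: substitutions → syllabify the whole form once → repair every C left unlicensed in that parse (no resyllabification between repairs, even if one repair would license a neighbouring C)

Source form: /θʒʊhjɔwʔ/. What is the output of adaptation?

ʃʊʒʊhɔjɔwɔʔɔ

Substitution: /θ/ → /ʃ/, giving /ʃʒʊhjɔwʔ/.
Under (C)V, the unsyllabifiable consonants are /ʃ/, /h/, /w/, /ʔ/ (no codas are permitted; onsets are limited to one consonant).
Inserting the epenthetic vowel yields /ʃ/ → /ʃʊ/, /h/ → /hɔ/, /w/ → /wɔ/, /ʔ/ → /ʔɔ/.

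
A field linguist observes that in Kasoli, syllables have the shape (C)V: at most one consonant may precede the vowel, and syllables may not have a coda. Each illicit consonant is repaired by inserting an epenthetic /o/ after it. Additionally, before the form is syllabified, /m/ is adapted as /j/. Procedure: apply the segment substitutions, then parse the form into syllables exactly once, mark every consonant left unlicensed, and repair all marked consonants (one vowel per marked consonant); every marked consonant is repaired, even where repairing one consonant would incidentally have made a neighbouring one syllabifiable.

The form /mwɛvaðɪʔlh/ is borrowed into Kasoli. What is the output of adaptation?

Substitution: /m/ → /j/, giving /jwɛvaðɪʔlh/.
Syllabifying with onset maximization leaves /j/, /ʔ/, /l/, /h/ stranded (no codas are permitted; onsets are limited to one consonant).
Inserting the epenthetic vowel yields /j/ → /jo/, /ʔ/ → /ʔo/, /l/ → /lo/, /h/ → /ho/.

jowɛvaðɪʔoloho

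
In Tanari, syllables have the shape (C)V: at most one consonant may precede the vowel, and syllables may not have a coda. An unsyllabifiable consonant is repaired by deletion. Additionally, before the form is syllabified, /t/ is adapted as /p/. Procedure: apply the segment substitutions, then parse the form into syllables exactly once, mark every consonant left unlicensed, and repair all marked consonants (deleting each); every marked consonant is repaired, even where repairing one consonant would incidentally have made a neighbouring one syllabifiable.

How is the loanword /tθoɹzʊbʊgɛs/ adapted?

θozʊbʊgɛ

Substitution: /t/ → /p/, giving /pθoɹzʊbʊgɛs/.
The consonants /p/, /ɹ/, /s/ cannot be parsed into a legal (C)V syllable (no codas are permitted; onsets are limited to one consonant).
Deletion applies to /p/, /ɹ/, /s/.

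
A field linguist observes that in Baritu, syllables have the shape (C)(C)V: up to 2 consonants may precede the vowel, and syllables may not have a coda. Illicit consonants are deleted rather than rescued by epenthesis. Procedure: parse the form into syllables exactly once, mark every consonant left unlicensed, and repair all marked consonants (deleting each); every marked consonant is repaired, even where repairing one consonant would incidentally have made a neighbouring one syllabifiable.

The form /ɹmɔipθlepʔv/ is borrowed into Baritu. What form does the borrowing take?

Under (C)(C)V, the unsyllabifiable consonants are /p/, /p/, /ʔ/, /v/ (no codas are permitted; onsets may contain at most 2 consonants).
Each unlicensed consonant is deleted: /p/, /p/, /ʔ/, /v/.

ɹmɔiθle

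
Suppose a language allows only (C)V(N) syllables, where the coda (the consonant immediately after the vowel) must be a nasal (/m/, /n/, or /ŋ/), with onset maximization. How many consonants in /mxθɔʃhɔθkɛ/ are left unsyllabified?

The consonants /m/, /x/, /ʃ/, /θ/ cannot be parsed into a legal (C)V(N) syllable (only a nasal (/m/, /n/, or /ŋ/) is licensed in coda position; onsets are limited to one consonant).

4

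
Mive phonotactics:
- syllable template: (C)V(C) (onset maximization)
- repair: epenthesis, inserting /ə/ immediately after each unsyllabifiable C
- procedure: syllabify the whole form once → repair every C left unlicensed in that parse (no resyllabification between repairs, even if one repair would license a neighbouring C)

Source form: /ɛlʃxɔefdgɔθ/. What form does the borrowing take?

Under (C)V(C), the unsyllabifiable consonants are /ʃ/, /d/ (at most one coda consonant is licensed; onsets are limited to one consonant).
Epenthesis after each stranded consonant: /ʃ/ → /ʃə/, /d/ → /də/.

ɛlʃəxɔefdəgɔθ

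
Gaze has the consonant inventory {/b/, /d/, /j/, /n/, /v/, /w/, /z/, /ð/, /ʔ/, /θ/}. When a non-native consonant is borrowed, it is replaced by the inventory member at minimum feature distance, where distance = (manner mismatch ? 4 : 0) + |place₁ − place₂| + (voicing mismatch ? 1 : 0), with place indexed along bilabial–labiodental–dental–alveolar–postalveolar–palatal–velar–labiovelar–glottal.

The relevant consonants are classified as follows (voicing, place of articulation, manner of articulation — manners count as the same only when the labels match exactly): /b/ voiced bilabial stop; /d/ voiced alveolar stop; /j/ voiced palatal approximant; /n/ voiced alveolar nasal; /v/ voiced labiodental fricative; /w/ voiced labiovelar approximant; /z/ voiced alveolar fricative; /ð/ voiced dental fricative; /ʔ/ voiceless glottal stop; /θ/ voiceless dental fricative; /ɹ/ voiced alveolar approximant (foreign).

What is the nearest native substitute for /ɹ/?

j

/j/ is closest: same manner (approximant), place distance 2 (alveolar→palatal), same voicing; total 2. Next closest is /d/ at distance 4.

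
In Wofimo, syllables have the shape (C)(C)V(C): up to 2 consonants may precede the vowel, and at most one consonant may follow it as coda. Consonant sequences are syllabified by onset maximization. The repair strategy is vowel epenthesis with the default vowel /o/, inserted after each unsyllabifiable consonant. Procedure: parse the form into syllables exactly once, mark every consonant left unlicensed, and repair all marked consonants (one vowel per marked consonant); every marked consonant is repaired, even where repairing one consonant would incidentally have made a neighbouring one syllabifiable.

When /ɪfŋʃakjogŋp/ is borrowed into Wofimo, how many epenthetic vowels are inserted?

2

The unsyllabifiable consonants are /ŋ/, /p/; each receives one epenthetic vowel.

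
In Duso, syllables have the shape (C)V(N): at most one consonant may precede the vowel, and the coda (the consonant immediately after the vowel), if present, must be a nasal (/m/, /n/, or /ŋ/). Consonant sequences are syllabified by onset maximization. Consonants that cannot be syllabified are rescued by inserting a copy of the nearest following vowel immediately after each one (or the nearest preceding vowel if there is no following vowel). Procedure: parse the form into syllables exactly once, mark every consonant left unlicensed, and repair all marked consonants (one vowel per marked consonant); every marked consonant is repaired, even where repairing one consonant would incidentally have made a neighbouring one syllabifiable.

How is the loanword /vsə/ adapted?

Syllabifying with onset maximization leaves /v/ stranded (only a nasal (/m/, /n/, or /ŋ/) is licensed in coda position; onsets are limited to one consonant).
Inserting the epenthetic vowel yields /v/ → /və/.

vəsə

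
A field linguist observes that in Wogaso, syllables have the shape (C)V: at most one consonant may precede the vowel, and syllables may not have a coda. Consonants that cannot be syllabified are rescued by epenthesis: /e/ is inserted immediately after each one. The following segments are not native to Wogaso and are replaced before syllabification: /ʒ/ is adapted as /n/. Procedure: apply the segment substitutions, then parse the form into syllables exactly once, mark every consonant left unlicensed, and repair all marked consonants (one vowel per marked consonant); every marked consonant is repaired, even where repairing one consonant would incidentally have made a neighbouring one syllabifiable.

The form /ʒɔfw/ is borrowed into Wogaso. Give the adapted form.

nɔfewe

Substitution: /ʒ/ → /n/, giving /nɔfw/.
Syllabifying with onset maximization leaves /f/, /w/ stranded (no codas are permitted; onsets are limited to one consonant).
Epenthesis after each stranded consonant: /f/ → /fe/, /w/ → /we/.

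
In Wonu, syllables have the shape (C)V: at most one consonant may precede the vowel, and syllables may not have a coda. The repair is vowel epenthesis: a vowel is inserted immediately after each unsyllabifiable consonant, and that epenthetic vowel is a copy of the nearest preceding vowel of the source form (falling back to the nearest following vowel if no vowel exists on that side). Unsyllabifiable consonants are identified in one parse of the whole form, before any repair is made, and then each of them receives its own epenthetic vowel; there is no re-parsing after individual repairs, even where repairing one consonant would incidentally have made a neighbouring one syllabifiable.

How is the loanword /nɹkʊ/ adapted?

Syllabifying with onset maximization leaves /n/, /ɹ/ stranded (no codas are permitted; onsets are limited to one consonant).
Epenthesis after each stranded consonant: /n/ → /nʊ/, /ɹ/ → /ɹʊ/.

nʊɹʊkʊ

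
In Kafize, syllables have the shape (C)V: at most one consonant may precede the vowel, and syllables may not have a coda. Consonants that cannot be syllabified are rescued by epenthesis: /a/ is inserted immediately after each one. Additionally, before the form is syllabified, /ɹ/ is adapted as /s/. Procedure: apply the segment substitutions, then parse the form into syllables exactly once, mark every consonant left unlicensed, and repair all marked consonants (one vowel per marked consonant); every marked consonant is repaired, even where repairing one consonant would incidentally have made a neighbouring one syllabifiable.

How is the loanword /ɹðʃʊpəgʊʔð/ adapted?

Substitution: /ɹ/ → /s/, giving /sðʃʊpəgʊʔð/.
Under (C)V, the unsyllabifiable consonants are /s/, /ð/, /ʔ/, /ð/ (no codas are permitted; onsets are limited to one consonant).
Epenthesis after each stranded consonant: /s/ → /sa/, /ð/ → /ða/, /ʔ/ → /ʔa/, /ð/ → /ða/.

saðaʃʊpəgʊʔaða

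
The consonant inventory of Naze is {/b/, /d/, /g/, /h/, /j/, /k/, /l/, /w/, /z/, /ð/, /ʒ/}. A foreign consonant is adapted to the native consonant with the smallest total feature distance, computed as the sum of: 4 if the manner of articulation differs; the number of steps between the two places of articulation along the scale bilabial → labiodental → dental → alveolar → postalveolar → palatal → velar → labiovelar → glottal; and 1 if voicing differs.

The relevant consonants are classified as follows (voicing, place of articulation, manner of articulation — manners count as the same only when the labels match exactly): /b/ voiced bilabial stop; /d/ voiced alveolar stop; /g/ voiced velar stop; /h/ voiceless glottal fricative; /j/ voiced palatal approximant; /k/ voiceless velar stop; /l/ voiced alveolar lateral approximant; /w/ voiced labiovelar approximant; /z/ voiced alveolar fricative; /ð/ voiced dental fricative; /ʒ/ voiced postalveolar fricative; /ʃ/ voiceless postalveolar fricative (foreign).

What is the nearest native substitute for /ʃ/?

ʒ

/ʒ/ is closest: same manner (fricative), place distance 0 (postalveolar→postalveolar), voicing differs (+1); total 1. Next closest is /z/ at distance 2.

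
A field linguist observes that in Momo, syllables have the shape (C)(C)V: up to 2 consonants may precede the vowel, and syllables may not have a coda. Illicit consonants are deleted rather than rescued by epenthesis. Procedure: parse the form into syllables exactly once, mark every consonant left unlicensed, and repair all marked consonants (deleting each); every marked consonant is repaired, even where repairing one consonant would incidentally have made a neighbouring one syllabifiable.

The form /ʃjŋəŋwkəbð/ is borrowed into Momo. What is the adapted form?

jŋəwkə

The consonants /ʃ/, /ŋ/, /b/, /ð/ cannot be parsed into a legal (C)(C)V syllable (no codas are permitted; onsets may contain at most 2 consonants).
Deleting the stranded consonants removes /ʃ/, /ŋ/, /b/, /ð/.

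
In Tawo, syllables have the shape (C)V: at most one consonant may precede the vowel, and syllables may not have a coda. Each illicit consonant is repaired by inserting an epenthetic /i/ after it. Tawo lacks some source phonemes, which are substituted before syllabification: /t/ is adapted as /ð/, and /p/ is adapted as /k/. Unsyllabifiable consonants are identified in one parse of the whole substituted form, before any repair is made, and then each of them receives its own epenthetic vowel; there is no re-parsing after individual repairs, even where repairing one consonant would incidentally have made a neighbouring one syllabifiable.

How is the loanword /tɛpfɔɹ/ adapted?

ðɛkifɔɹi

Substitution: /t/ → /ð/, /p/ → /k/, giving /ðɛkfɔɹ/.
Under (C)V, the unsyllabifiable consonants are /k/, /ɹ/ (no codas are permitted; onsets are limited to one consonant).
Inserting the epenthetic vowel yields /k/ → /ki/, /ɹ/ → /ɹi/.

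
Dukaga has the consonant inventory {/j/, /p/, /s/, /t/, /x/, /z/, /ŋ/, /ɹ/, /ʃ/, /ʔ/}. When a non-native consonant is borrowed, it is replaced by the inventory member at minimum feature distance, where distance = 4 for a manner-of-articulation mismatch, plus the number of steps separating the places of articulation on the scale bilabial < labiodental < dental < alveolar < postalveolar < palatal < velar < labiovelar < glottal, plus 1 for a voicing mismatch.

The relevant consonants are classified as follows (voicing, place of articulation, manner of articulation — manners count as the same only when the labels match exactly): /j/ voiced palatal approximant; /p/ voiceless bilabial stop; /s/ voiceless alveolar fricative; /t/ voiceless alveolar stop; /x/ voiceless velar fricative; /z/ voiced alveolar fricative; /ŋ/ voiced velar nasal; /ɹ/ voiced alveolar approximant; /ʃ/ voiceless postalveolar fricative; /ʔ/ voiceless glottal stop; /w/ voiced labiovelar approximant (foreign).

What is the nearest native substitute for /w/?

j

/j/ is closest: same manner (approximant), place distance 2 (labiovelar→palatal), same voicing; total 2. Next closest is /ɹ/ at distance 4.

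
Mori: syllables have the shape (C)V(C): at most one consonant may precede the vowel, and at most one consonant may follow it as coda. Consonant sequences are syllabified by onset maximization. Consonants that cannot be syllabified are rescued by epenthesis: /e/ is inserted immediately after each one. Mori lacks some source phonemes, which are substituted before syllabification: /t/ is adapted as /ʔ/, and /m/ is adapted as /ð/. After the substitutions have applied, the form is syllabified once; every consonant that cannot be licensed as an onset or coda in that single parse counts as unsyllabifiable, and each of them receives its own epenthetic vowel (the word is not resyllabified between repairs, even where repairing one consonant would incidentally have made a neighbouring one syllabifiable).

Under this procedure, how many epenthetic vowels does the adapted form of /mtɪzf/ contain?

After substitution the input is /ðʔɪzf/.
The unsyllabifiable consonants are /ð/, /f/; each receives one epenthetic vowel.

2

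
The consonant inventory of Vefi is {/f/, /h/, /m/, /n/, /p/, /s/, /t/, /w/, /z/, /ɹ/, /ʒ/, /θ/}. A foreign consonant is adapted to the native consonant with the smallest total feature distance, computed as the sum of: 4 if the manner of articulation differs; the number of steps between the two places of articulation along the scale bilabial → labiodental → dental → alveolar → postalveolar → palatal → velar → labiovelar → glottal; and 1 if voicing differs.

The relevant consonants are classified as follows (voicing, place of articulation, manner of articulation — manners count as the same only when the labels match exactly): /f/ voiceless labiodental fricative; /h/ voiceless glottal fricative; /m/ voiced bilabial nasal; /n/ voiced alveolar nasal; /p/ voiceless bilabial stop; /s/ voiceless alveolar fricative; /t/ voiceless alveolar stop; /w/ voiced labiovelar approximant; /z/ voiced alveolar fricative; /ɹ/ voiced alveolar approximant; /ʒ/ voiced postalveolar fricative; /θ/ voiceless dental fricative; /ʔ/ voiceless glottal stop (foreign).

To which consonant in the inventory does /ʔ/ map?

h

/h/ is closest: manner differs (stop→fricative, +4), place distance 0 (glottal→glottal), same voicing; total 4. Next closest is /t/ at distance 5.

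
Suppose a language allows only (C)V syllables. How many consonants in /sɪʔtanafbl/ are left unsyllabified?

Syllabifying with onset maximization leaves /ʔ/, /f/, /b/, /l/ stranded (no codas are permitted; onsets are limited to one consonant).

4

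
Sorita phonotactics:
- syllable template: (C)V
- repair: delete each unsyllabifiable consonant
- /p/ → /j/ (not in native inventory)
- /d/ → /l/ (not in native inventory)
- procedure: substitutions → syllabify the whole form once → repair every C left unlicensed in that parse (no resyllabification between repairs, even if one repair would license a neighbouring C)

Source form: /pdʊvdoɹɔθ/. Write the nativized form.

lʊloɹɔ

Substitution: /p/ → /j/, /d/ → /l/, giving /jlʊvloɹɔθ/.
Under (C)V, the unsyllabifiable consonants are /j/, /v/, /θ/ (no codas are permitted; onsets are limited to one consonant).
Deleting the stranded consonants removes /j/, /v/, /θ/.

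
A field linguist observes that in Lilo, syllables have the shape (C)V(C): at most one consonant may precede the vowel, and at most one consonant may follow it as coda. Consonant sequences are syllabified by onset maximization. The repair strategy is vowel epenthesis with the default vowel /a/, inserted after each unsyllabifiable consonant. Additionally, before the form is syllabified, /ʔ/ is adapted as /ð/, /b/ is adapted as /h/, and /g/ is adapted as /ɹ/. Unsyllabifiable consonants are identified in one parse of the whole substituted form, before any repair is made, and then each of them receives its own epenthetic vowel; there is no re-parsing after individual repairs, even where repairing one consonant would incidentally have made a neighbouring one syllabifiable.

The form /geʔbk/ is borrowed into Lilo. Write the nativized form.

Substitution: /g/ → /ɹ/, /ʔ/ → /ð/, /b/ → /h/, giving /ɹeðhk/.
The consonants /h/, /k/ cannot be parsed into a legal (C)V(C) syllable (at most one coda consonant is licensed; onsets are limited to one consonant).
Each unlicensed consonant becomes the onset of a new syllable: /h/ → /ha/, /k/ → /ka/.

ɹeðhaka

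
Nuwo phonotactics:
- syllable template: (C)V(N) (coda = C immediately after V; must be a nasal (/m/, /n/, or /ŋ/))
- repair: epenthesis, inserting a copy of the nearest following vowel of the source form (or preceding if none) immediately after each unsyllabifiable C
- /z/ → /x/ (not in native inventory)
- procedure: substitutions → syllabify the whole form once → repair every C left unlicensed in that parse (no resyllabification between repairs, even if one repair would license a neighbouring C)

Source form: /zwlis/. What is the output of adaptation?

xiwilisi

Substitution: /z/ → /x/, giving /xwlis/.
Under (C)V(N), the unsyllabifiable consonants are /x/, /w/, /s/ (only a nasal (/m/, /n/, or /ŋ/) is licensed in coda position; onsets are limited to one consonant).
Each unlicensed consonant becomes the onset of a new syllable: /x/ → /xi/, /w/ → /wi/, /s/ → /si/.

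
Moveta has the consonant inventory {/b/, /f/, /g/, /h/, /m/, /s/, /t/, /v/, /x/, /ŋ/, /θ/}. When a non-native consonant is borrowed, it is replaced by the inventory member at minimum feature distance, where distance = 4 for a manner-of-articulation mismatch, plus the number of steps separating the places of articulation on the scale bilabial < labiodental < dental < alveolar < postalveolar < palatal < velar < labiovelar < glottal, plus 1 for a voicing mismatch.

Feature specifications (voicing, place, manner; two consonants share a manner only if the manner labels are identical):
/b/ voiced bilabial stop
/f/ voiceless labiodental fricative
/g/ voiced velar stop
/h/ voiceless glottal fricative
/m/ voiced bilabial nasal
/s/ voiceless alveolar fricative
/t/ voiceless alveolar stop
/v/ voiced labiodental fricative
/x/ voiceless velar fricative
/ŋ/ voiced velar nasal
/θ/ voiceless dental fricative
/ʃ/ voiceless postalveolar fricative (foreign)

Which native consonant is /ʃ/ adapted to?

s

/s/ is closest: same manner (fricative), place distance 1 (postalveolar→alveolar), same voicing; total 1. Next closest is /x/ at distance 2.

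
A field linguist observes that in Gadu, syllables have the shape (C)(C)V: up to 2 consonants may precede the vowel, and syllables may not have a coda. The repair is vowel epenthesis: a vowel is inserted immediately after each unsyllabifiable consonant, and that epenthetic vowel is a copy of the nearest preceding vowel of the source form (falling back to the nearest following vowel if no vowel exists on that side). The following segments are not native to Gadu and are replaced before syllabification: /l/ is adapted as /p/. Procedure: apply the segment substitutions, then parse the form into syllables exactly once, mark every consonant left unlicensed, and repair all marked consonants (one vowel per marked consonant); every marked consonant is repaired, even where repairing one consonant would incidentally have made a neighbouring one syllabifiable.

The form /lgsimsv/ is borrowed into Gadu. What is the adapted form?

pigsimisivi

Substitution: /l/ → /p/, giving /pgsimsv/.
Syllabifying with onset maximization leaves /p/, /m/, /s/, /v/ stranded (no codas are permitted; onsets may contain at most 2 consonants).
Epenthesis after each stranded consonant: /p/ → /pi/, /m/ → /mi/, /s/ → /si/, /v/ → /vi/.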